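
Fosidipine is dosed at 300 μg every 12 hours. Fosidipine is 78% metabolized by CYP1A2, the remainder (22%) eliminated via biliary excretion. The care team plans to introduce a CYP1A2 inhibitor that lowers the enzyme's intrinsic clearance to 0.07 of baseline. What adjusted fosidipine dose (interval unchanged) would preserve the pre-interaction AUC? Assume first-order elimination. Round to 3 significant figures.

The CYP1A2 pathway (78% of clearance) drops to 0.07× activity: 0.78 × 0.07 = 0.0546.
The remaining 22% of clearance is unaffected.
CL_new/CL_old = 0.0546 + 0.22 = 0.2746.
Exposure is unchanged when dose changes in proportion to clearance. New dose = 300 μg × 0.2746 = 82.4 μg.

82.4 μg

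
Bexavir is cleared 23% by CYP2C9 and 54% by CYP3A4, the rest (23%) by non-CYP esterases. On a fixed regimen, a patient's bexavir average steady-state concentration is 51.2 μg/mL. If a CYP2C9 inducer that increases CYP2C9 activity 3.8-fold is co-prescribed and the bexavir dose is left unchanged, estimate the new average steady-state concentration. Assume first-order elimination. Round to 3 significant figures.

The CYP2C9 pathway (23% of clearance) increases to 3.8× activity: 0.23 × 3.8 = 0.874.
CYP3A4 (54%) and the residual 23% are unaffected.
Relative clearance = 0.874 + 0.54 + 0.23 = 1.644.
Average steady-state concentration ∝ 1/CL, so new value = 51.2 / 1.644 = 31.1 μg/mL.

31.1 μg/mL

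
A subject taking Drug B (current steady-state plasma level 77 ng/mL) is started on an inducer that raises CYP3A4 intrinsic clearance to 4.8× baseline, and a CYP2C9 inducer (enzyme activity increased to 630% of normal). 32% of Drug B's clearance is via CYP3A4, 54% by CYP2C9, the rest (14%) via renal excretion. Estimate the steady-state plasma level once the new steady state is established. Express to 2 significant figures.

The CYP3A4 pathway (32% of clearance) rises to 4.8× activity: 0.32 × 4.8 = 1.536.
The CYP2C9 pathway (54% of clearance) rises to 6.3× activity: 0.54 × 6.3 = 3.402.
The remaining 14% of clearance is unaffected.
New clearance relative to baseline: 1.536 + 3.402 + 0.14 = 5.078.
Steady-state plasma level ∝ 1/CL: new value = 77 / 5.078 = 15 ng/mL.

15 ng/mL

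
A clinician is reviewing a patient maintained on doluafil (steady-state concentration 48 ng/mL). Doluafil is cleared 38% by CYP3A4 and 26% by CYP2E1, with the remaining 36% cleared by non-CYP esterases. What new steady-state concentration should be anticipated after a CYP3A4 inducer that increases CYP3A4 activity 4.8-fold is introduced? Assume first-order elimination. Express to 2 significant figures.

20 ng/mL

CYP3A4: 0.38 × 4.8 = 1.824
CYP2E1: 0.26 (unchanged)
Other: 0.36 (unchanged)
Relative clearance = 1.824 + 0.26 + 0.36 = 2.444.
Steady-state concentration ∝ 1/CL, so new value = 48 / 2.444 = 20 ng/mL.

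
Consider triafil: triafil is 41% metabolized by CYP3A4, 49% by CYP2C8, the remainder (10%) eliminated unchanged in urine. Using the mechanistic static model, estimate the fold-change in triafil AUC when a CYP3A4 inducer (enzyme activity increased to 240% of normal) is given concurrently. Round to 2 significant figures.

The CYP3A4 pathway (41% of clearance) rises to 2.4× activity: 0.41 × 2.4 = 0.984.
CYP2C8 (49%) and the residual 10% are unaffected.
New clearance relative to baseline: 0.984 + 0.49 + 0.1 = 1.574.
Since AUC ∝ 1/CL, the ratio is 1 / 1.574 = 0.64.

0.64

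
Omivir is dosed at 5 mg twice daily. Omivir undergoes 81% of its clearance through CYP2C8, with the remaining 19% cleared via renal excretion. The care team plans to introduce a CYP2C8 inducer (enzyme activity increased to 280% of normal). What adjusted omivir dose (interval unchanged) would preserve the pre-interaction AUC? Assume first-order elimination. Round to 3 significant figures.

The CYP2C8 pathway (81% of clearance) is boosted to 2.8× activity: 0.81 × 2.8 = 2.268.
The remaining 19% of clearance is unaffected.
CL_new/CL_old = 2.268 + 0.19 = 2.458.
Css,avg = (dose rate)/CL, so holding Css fixed requires dose ∝ CL: 5 × 2.458 = 12.3 mg.

12.3 mg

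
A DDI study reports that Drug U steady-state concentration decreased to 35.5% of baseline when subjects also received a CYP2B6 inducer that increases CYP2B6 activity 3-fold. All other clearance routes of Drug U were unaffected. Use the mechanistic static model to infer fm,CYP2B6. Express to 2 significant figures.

0.91

Let fm be the CYP2B6 fraction. New clearance relative to baseline = fm × 3 + (1 − fm).
Steady-state concentration ratio = 1 / (new CL fraction), so new CL fraction = 1 / 0.355 = 2.817.
fm × 3 + 1 − fm = 2.817  ⇒  fm × (3 − 1) = 1.817  ⇒  fm = 0.91.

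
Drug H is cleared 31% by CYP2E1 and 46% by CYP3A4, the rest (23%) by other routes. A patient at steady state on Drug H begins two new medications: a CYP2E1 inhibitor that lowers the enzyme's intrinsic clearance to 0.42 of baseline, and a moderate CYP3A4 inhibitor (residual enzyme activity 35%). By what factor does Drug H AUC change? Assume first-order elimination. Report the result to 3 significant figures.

1.92

CYP2E1: 0.31 × 0.42 = 0.1302
CYP3A4: 0.46 × 0.35 = 0.161
Other: 0.23 (unchanged)
CL_new/CL_old = 0.1302 + 0.161 + 0.23 = 0.5212.
AUC ∝ 1/CL: fold-change = 1 / 0.5212 = 1.92.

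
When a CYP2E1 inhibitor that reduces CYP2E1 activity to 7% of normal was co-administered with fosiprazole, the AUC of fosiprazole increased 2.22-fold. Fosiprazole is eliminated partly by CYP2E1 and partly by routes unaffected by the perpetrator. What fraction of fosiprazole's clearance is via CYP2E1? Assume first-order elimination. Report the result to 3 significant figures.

Let x = fm,CYP2E1. Because AUC ∝ 1/CL, relative clearance fell to 1/2.22 = 0.4505.
Only the CYP2E1 route changed, so 0.4505 = x·0.07 + (1 − x), giving x = 0.591.

0.591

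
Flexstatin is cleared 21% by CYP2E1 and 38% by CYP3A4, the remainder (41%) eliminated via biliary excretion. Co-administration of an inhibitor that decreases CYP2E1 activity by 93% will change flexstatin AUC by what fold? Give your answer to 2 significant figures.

The CYP2E1 pathway (21% of clearance) falls to 0.07× activity: 0.21 × 0.07 = 0.0147.
CYP3A4 (38%) and the residual 41% are unaffected.
CL_new/CL_old = 0.0147 + 0.38 + 0.41 = 0.8047.
Since AUC ∝ 1/CL, the ratio is 1 / 0.8047 = 1.2.

1.2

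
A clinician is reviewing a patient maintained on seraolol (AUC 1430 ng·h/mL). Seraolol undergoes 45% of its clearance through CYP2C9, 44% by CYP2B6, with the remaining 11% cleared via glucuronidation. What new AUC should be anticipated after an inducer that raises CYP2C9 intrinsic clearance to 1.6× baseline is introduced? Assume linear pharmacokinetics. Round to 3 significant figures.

The CYP2C9 pathway (45% of clearance) increases to 1.6× activity: 0.45 × 1.6 = 0.72.
CYP2B6 (44%) and the residual 11% are unaffected.
CL_new/CL_old = 0.72 + 0.44 + 0.11 = 1.27.
New AUC = baseline ÷ relative clearance = 1430 / 1.27 = 1.13 × 10³ ng·h/mL.

1.13 × 10³ ng·h/mL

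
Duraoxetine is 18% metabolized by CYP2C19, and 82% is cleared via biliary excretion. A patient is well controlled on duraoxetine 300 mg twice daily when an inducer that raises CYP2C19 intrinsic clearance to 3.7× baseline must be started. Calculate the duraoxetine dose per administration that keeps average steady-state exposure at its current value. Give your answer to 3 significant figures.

446 mg

The CYP2C19 pathway (18% of clearance) rises to 3.7× activity: 0.18 × 3.7 = 0.666.
The remaining 82% of clearance is unaffected.
CL_new/CL_old = 0.666 + 0.82 = 1.486.
Css,avg = (dose rate)/CL, so holding Css fixed requires dose ∝ CL: 300 × 1.486 = 446 mg.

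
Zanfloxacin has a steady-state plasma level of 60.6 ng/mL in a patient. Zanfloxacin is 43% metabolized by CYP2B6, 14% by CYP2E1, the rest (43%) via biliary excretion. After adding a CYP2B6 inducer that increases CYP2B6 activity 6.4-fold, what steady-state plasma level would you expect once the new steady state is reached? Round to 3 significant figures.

18.2 ng/mL

The CYP2B6 pathway (43% of clearance) rises to 6.4× activity: 0.43 × 6.4 = 2.752.
CYP2E1 (14%) and the residual 43% are unaffected.
Relative clearance = 2.752 + 0.14 + 0.43 = 3.322.
New steady-state plasma level = baseline ÷ relative clearance = 60.6 / 3.322 = 18.2 ng/mL.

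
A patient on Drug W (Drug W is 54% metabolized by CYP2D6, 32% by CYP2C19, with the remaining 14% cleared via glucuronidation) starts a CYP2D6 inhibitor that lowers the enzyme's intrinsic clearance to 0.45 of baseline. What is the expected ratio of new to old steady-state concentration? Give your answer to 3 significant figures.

1.42

The CYP2D6 pathway (54% of clearance) drops to 0.45× activity: 0.54 × 0.45 = 0.243.
CYP2C19 (32%) and the residual 14% are unaffected.
New clearance relative to baseline: 0.243 + 0.32 + 0.14 = 0.703.
Steady-state concentration ratio = CL_old/CL_new = 1 / 0.703 = 1.42.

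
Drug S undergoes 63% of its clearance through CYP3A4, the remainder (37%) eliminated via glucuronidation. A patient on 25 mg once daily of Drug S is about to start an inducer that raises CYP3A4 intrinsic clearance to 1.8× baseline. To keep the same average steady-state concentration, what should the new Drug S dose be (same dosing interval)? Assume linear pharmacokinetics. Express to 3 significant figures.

The CYP3A4 pathway (63% of clearance) rises to 1.8× activity: 0.63 × 1.8 = 1.134.
The remaining 37% of clearance is unaffected.
CL_new/CL_old = 1.134 + 0.37 = 1.504.
To maintain the same steady-state level, dose must scale with clearance: new dose = 25 × 1.504 = 37.6 mg.

37.6 mg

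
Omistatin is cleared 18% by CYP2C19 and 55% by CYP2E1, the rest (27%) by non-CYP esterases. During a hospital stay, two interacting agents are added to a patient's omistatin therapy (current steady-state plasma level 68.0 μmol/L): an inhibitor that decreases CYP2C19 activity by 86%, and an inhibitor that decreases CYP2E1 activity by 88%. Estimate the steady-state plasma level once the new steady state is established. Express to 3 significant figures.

188 μmol/L

The CYP2C19 pathway (18% of clearance) is reduced to 0.14× activity: 0.18 × 0.14 = 0.0252.
The CYP2E1 pathway (55% of clearance) falls to 0.12× activity: 0.55 × 0.12 = 0.066.
The remaining 27% of clearance is unaffected.
CL_new/CL_old = 0.0252 + 0.066 + 0.27 = 0.3612.
New steady-state plasma level = 68.0 / 0.3612 = 188 μmol/L (concentration scales inversely with clearance).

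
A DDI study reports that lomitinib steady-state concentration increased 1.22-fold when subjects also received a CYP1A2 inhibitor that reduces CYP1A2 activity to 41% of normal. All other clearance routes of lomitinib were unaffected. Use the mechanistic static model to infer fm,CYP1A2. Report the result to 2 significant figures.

Let x = fm,CYP1A2. Because steady-state concentration ∝ 1/CL, relative clearance fell to 1/1.22 = 0.8197.
Only the CYP1A2 route changed, so 0.8197 = x·0.41 + (1 − x), giving x = 0.31.

0.31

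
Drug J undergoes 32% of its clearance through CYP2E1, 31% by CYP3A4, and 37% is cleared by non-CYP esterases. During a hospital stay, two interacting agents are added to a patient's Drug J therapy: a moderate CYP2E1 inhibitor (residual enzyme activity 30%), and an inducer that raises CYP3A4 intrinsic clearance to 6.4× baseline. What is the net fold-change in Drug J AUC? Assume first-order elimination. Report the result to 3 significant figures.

CYP2E1: 0.32 × 0.3 = 0.096
CYP3A4: 0.31 × 6.4 = 1.984
Other: 0.37 (unchanged)
New clearance relative to baseline: 0.096 + 1.984 + 0.37 = 2.45.
AUC ∝ 1/CL: fold-change = 1 / 2.45 = 0.408.

0.408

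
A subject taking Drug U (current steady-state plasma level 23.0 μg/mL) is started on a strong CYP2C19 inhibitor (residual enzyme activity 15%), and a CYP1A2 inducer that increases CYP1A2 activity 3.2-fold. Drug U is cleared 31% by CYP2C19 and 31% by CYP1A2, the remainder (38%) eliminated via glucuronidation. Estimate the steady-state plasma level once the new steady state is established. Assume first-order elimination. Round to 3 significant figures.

16.2 μg/mL

The CYP2C19 pathway (31% of clearance) is reduced to 0.15× activity: 0.31 × 0.15 = 0.0465.
The CYP1A2 pathway (31% of clearance) rises to 3.2× activity: 0.31 × 3.2 = 0.992.
Non-CYP routes (38%) are unchanged.
New clearance relative to baseline: 0.0465 + 0.992 + 0.38 = 1.4185.
Steady-state plasma level ∝ 1/CL: new value = 23.0 / 1.4185 = 16.2 μg/mL.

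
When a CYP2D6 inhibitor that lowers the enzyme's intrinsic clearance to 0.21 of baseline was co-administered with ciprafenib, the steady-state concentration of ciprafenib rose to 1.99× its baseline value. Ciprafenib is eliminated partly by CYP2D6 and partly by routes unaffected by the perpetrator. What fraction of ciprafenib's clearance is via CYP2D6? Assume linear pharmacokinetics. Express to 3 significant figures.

0.630

Let fm be the CYP2D6 fraction. New clearance relative to baseline = fm × 0.21 + (1 − fm).
Steady-state concentration ratio = 1 / (new CL fraction), so new CL fraction = 1 / 1.99 = 0.5025.
fm × 0.21 + 1 − fm = 0.5025  ⇒  fm × (0.21 − 1) = −0.4975  ⇒  fm = 0.630.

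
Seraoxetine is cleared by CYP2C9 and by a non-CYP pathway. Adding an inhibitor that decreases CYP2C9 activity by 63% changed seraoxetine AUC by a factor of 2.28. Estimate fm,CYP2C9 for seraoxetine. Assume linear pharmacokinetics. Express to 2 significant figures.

Write x for the fraction cleared via CYP2C9. The observed AUC change means clearance fell to 1/2.28 = 0.4386 of baseline.
Only the CYP2C9 route changed, so 0.4386 = x·0.37 + (1 − x), giving x = 0.89.

0.89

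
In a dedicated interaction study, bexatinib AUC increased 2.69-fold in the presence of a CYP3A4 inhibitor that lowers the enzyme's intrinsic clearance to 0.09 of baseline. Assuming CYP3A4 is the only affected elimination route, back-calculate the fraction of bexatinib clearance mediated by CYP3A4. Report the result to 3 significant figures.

0.690

Let x = fm,CYP3A4. Because AUC ∝ 1/CL, relative clearance fell to 1/2.69 = 0.3717.
Setting x·0.09 + (1 − x) = 0.3717 and solving: x = (0.3717 − 1)/(0.09 − 1) = 0.690.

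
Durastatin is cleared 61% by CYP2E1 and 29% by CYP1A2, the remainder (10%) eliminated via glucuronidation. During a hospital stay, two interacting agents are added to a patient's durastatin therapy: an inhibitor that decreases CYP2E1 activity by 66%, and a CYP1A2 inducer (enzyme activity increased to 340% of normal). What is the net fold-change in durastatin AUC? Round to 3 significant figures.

0.773

CYP2E1: 0.61 × 0.34 = 0.2074
CYP1A2: 0.29 × 3.4 = 0.986
Other: 0.1 (unchanged)
CL_new/CL_old = 0.2074 + 0.986 + 0.1 = 1.2934.
Net AUC ratio = 1 / 1.2934 = 0.773.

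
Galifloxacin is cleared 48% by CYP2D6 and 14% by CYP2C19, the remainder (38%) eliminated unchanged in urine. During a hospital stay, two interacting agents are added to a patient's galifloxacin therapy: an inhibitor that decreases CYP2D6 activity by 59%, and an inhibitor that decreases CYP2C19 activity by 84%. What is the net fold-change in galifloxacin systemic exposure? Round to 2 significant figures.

The CYP2D6 pathway (48% of clearance) drops to 0.41× activity: 0.48 × 0.41 = 0.1968.
The CYP2C19 pathway (14% of clearance) drops to 0.16× activity: 0.14 × 0.16 = 0.0224.
Non-CYP routes (38%) are unchanged.
CL_new/CL_old = 0.1968 + 0.0224 + 0.38 = 0.5992.
Net systemic exposure ratio = 1 / 0.5992 = 1.7.

1.7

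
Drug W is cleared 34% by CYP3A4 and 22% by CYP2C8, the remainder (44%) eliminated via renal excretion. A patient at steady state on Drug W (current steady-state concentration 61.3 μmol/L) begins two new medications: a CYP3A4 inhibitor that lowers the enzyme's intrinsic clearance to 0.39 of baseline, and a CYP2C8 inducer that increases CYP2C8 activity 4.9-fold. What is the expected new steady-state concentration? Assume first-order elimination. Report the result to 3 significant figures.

The CYP3A4 pathway (34% of clearance) drops to 0.39× activity: 0.34 × 0.39 = 0.1326.
The CYP2C8 pathway (22% of clearance) is boosted to 4.9× activity: 0.22 × 4.9 = 1.078.
Non-CYP routes (44%) are unchanged.
Relative clearance = 0.1326 + 1.078 + 0.44 = 1.6506.
Steady-state concentration ∝ 1/CL: new value = 61.3 / 1.6506 = 37.1 μmol/L.

37.1 μmol/L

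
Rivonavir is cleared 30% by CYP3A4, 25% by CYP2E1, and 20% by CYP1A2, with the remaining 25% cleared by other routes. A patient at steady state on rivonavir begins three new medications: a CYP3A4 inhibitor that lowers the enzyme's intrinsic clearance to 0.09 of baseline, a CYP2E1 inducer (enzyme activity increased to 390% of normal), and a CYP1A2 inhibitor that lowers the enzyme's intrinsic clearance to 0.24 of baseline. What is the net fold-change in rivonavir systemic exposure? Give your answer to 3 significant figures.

CYP3A4: 0.3 × 0.09 = 0.027
CYP2E1: 0.25 × 3.9 = 0.975
CYP1A2: 0.2 × 0.24 = 0.048
Other: 0.25 (unchanged)
CL_new/CL_old = 0.027 + 0.975 + 0.048 + 0.25 = 1.3.
Net systemic exposure ratio = 1 / 1.3 = 0.769.

0.769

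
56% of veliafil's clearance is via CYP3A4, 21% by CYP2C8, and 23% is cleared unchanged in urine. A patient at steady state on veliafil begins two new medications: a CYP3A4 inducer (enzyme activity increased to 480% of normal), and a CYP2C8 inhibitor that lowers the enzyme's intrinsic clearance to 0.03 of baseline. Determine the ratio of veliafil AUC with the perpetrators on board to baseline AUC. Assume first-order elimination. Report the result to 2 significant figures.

0.34

The CYP3A4 pathway (56% of clearance) increases to 4.8× activity: 0.56 × 4.8 = 2.688.
The CYP2C8 pathway (21% of clearance) drops to 0.03× activity: 0.21 × 0.03 = 0.0063.
The remaining 23% of clearance is unaffected.
Relative clearance = 2.688 + 0.0063 + 0.23 = 2.9243.
AUC ∝ 1/CL: fold-change = 1 / 2.9243 = 0.34.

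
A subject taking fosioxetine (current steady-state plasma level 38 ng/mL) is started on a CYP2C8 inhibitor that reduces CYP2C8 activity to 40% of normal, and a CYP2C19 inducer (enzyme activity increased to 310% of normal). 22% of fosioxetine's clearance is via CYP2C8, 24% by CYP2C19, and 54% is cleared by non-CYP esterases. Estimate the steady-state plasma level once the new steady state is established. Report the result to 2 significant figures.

CYP2C8: 0.22 × 0.4 = 0.088
CYP2C19: 0.24 × 3.1 = 0.744
Other: 0.54 (unchanged)
New clearance relative to baseline: 0.088 + 0.744 + 0.54 = 1.372.
New steady-state plasma level = 38 / 1.372 = 28 ng/mL (concentration scales inversely with clearance).

28 ng/mL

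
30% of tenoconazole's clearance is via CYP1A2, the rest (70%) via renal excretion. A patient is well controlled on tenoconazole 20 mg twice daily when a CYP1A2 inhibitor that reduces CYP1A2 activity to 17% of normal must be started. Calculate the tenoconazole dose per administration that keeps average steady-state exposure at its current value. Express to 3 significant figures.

15.0 mg

CYP1A2: 0.3 × 0.17 = 0.051
Other: 0.7 (unchanged)
CL_new/CL_old = 0.051 + 0.7 = 0.751.
Exposure is unchanged when dose changes in proportion to clearance. New dose = 20 mg × 0.751 = 15.0 mg.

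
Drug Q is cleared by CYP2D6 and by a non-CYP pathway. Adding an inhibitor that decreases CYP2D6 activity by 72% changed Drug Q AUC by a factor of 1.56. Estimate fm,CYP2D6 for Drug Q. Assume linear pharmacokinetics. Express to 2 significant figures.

0.50

Write x for the fraction cleared via CYP2D6. The observed AUC change means clearance fell to 1/1.56 = 0.641 of baseline.
Only the CYP2D6 route changed, so 0.641 = x·0.28 + (1 − x), giving x = 0.50.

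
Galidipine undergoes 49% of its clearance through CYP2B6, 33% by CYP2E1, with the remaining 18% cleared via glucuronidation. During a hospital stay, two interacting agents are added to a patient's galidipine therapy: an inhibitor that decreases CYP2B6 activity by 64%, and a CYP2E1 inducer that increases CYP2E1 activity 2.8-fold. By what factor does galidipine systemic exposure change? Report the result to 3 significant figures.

0.781

CYP2B6: 0.49 × 0.36 = 0.1764
CYP2E1: 0.33 × 2.8 = 0.924
Other: 0.18 (unchanged)
CL_new/CL_old = 0.1764 + 0.924 + 0.18 = 1.2804.
Net systemic exposure ratio = 1 / 1.2804 = 0.781.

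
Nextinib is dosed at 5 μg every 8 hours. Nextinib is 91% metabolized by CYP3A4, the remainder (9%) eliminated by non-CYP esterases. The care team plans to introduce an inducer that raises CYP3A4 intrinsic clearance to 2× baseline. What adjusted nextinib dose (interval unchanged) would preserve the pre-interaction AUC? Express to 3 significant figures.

9.55 μg

The CYP3A4 pathway (91% of clearance) increases to 2× activity: 0.91 × 2 = 1.82.
Non-CYP routes (9%) are unchanged.
CL_new/CL_old = 1.82 + 0.09 = 1.91.
Exposure is unchanged when dose changes in proportion to clearance. New dose = 5 μg × 1.91 = 9.55 μg.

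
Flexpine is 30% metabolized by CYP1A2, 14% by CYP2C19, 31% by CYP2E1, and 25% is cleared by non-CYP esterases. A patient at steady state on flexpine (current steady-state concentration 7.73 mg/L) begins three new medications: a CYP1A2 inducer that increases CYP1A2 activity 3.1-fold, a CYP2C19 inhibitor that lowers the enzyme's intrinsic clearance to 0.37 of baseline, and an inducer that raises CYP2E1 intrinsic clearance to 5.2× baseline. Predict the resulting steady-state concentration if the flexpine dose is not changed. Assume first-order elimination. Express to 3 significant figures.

The CYP1A2 pathway (30% of clearance) is boosted to 3.1× activity: 0.3 × 3.1 = 0.93.
The CYP2C19 pathway (14% of clearance) falls to 0.37× activity: 0.14 × 0.37 = 0.0518.
The CYP2E1 pathway (31% of clearance) is boosted to 5.2× activity: 0.31 × 5.2 = 1.612.
The remaining 25% of clearance is unaffected.
Relative clearance = 0.93 + 0.0518 + 1.612 + 0.25 = 2.8438.
Steady-state concentration ∝ 1/CL: new value = 7.73 / 2.8438 = 2.72 mg/L.

2.72 mg/L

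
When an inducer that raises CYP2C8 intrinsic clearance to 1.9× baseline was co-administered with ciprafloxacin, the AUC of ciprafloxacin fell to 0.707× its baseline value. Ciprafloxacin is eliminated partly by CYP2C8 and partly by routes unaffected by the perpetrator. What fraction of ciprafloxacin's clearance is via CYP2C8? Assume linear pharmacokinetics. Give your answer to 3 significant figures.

CL'/CL = 1 / 0.707 = 1.414
1.9·fm + (1 − fm) = 1.414
fm = (1.414 − 1) / (1.9 − 1) = 0.460

0.460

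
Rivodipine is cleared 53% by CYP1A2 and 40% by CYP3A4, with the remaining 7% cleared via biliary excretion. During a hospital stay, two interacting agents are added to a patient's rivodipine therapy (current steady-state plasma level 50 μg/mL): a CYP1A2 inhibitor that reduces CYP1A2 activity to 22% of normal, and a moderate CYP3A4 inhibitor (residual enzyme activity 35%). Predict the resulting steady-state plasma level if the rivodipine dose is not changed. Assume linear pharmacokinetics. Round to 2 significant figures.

1.5 × 10² μg/mL

CYP1A2: 0.53 × 0.22 = 0.1166
CYP3A4: 0.4 × 0.35 = 0.14
Other: 0.07 (unchanged)
New clearance relative to baseline: 0.1166 + 0.14 + 0.07 = 0.3266.
Dividing the baseline by the relative clearance: 50 / 0.3266 = 1.5 × 10² μg/mL.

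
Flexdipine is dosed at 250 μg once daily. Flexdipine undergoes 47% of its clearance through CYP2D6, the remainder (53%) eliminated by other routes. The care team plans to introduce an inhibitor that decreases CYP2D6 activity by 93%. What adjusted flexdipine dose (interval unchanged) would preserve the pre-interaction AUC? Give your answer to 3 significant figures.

The CYP2D6 pathway (47% of clearance) falls to 0.07× activity: 0.47 × 0.07 = 0.0329.
Non-CYP routes (53%) are unchanged.
Relative clearance = 0.0329 + 0.53 = 0.5629.
Exposure is unchanged when dose changes in proportion to clearance. New dose = 250 μg × 0.5629 = 141 μg.

141 μg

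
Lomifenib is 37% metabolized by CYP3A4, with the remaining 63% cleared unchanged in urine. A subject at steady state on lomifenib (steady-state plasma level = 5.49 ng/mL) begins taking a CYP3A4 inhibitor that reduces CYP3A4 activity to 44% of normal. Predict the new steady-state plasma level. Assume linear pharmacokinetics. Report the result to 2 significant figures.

CYP3A4: 0.37 × 0.44 = 0.1628
Other: 0.63 (unchanged)
New clearance relative to baseline: 0.1628 + 0.63 = 0.7928.
With dosing unchanged, steady-state plasma level scales as 1/CL: 5.49 / 0.7928 = 6.9 ng/mL.

6.9 ng/mL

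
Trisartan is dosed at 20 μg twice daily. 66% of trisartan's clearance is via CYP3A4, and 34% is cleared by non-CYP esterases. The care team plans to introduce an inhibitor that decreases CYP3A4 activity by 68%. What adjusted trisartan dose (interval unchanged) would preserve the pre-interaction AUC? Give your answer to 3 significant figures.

CYP3A4: 0.66 × 0.32 = 0.2112
Other: 0.34 (unchanged)
New clearance relative to baseline: 0.2112 + 0.34 = 0.5512.
Css,avg = (dose rate)/CL, so holding Css fixed requires dose ∝ CL: 20 × 0.5512 = 11.0 μg.

11.0 μg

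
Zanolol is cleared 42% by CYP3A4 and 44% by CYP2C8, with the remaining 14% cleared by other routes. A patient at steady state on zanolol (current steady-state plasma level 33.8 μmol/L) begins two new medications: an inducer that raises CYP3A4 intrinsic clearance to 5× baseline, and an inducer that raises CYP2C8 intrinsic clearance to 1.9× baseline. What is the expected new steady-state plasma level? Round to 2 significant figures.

11 μmol/L

The CYP3A4 pathway (42% of clearance) is boosted to 5× activity: 0.42 × 5 = 2.1.
The CYP2C8 pathway (44% of clearance) rises to 1.9× activity: 0.44 × 1.9 = 0.836.
The remaining 14% of clearance is unaffected.
Relative clearance = 2.1 + 0.836 + 0.14 = 3.076.
New steady-state plasma level = 33.8 / 3.076 = 11 μmol/L (concentration scales inversely with clearance).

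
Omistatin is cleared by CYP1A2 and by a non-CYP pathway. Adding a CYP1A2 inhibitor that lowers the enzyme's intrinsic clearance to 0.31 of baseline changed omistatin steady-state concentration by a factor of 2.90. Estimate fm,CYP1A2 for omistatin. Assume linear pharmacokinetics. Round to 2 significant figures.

0.95

Let fm be the CYP1A2 fraction. New clearance relative to baseline = fm × 0.31 + (1 − fm).
Steady-state concentration ratio = 1 / (new CL fraction), so new CL fraction = 1 / 2.90 = 0.3448.
fm × 0.31 + 1 − fm = 0.3448  ⇒  fm × (0.31 − 1) = −0.6552  ⇒  fm = 0.95.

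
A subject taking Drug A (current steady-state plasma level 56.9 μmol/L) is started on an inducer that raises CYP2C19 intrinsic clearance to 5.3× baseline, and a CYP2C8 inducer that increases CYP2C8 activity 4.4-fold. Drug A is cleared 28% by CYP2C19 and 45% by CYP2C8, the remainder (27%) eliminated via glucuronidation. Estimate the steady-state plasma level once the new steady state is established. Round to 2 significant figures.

15 μmol/L

The CYP2C19 pathway (28% of clearance) is boosted to 5.3× activity: 0.28 × 5.3 = 1.484.
The CYP2C8 pathway (45% of clearance) increases to 4.4× activity: 0.45 × 4.4 = 1.98.
Non-CYP routes (27%) are unchanged.
New clearance relative to baseline: 1.484 + 1.98 + 0.27 = 3.734.
New steady-state plasma level = 56.9 / 3.734 = 15 μmol/L (concentration scales inversely with clearance).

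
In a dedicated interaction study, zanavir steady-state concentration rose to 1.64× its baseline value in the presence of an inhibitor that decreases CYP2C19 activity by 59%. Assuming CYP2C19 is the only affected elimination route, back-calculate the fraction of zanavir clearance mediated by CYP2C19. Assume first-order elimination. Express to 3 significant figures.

0.661

Let x = fm,CYP2C19. Because steady-state concentration ∝ 1/CL, relative clearance fell to 1/1.64 = 0.6098.
Setting x·0.41 + (1 − x) = 0.6098 and solving: x = (0.6098 − 1)/(0.41 − 1) = 0.661.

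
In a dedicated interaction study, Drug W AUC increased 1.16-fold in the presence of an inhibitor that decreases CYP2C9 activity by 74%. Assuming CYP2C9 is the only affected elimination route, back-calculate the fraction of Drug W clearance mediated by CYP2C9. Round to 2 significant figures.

Call the CYP2C9 fraction fm. After the interaction, CL_new/CL_old = fm × 0.26 + (1 − fm).
AUC ratio = 1 / (new CL fraction), so new CL fraction = 1 / 1.16 = 0.8621.
fm × 0.26 + 1 − fm = 0.8621  ⇒  fm × (0.26 − 1) = −0.1379  ⇒  fm = 0.19.

0.19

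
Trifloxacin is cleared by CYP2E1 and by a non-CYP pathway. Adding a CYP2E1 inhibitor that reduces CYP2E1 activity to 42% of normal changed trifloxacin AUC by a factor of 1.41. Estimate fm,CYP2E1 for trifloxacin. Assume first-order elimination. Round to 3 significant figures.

CL'/CL = 1 / 1.41 = 0.7092
0.42·fm + (1 − fm) = 0.7092
fm = (0.7092 − 1) / (0.42 − 1) = 0.501

0.501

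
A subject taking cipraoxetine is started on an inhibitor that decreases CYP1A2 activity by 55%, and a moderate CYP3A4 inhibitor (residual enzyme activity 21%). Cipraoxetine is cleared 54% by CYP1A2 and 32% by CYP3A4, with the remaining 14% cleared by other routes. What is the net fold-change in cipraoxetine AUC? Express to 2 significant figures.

The CYP1A2 pathway (54% of clearance) falls to 0.45× activity: 0.54 × 0.45 = 0.243.
The CYP3A4 pathway (32% of clearance) falls to 0.21× activity: 0.32 × 0.21 = 0.0672.
The remaining 14% of clearance is unaffected.
CL_new/CL_old = 0.243 + 0.0672 + 0.14 = 0.4502.
Because AUC varies inversely with clearance, the combined effect is 1 / 0.4502 = 2.2.

2.2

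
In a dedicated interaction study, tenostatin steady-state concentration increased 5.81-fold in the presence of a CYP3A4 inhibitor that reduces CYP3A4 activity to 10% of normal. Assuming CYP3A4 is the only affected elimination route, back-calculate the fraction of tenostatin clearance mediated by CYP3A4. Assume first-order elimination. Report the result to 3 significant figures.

Let x = fm,CYP3A4. Because steady-state concentration ∝ 1/CL, relative clearance fell to 1/5.81 = 0.1721.
Only the CYP3A4 route changed, so 0.1721 = x·0.1 + (1 − x), giving x = 0.920.

0.920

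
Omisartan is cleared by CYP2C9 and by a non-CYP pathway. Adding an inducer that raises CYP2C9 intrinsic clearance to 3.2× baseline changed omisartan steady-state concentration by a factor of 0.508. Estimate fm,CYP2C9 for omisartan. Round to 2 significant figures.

0.44

Let x = fm,CYP2C9. Because steady-state concentration ∝ 1/CL, relative clearance rose to 1/0.508 = 1.969.
Only the CYP2C9 route changed, so 1.969 = x·3.2 + (1 − x), giving x = 0.44.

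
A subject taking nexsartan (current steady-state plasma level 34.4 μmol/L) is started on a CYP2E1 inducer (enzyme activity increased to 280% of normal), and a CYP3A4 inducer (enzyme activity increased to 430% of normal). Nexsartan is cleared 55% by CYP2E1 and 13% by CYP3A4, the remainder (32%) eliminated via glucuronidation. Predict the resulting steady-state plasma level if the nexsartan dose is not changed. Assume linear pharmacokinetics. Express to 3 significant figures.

14.2 μmol/L

The CYP2E1 pathway (55% of clearance) is boosted to 2.8× activity: 0.55 × 2.8 = 1.54.
The CYP3A4 pathway (13% of clearance) rises to 4.3× activity: 0.13 × 4.3 = 0.559.
The remaining 32% of clearance is unaffected.
New clearance relative to baseline: 1.54 + 0.559 + 0.32 = 2.419.
Dividing the baseline by the relative clearance: 34.4 / 2.419 = 14.2 μmol/L.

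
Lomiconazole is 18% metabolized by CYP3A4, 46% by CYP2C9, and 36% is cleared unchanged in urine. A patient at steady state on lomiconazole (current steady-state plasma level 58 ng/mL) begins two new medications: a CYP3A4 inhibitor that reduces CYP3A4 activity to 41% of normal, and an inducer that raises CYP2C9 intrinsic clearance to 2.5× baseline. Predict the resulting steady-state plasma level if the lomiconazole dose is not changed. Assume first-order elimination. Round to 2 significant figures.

37 ng/mL

The CYP3A4 pathway (18% of clearance) is reduced to 0.41× activity: 0.18 × 0.41 = 0.0738.
The CYP2C9 pathway (46% of clearance) rises to 2.5× activity: 0.46 × 2.5 = 1.15.
The remaining 36% of clearance is unaffected.
Relative clearance = 0.0738 + 1.15 + 0.36 = 1.5838.
New steady-state plasma level = 58 / 1.5838 = 37 ng/mL (concentration scales inversely with clearance).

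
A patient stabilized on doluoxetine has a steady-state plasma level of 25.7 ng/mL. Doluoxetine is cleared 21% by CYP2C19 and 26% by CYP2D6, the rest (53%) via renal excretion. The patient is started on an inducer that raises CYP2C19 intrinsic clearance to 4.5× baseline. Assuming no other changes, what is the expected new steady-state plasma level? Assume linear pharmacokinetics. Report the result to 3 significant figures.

The CYP2C19 pathway (21% of clearance) increases to 4.5× activity: 0.21 × 4.5 = 0.945.
CYP2D6 (26%) and the residual 53% are unaffected.
New clearance relative to baseline: 0.945 + 0.26 + 0.53 = 1.735.
New steady-state plasma level = baseline ÷ relative clearance = 25.7 / 1.735 = 14.8 ng/mL.

14.8 ng/mL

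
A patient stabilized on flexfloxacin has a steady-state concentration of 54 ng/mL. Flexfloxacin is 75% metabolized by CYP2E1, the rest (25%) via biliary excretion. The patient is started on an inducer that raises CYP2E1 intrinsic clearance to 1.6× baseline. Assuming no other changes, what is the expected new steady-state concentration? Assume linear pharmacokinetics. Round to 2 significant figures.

The CYP2E1 pathway (75% of clearance) is boosted to 1.6× activity: 0.75 × 1.6 = 1.2.
Non-CYP routes (25%) are unchanged.
Relative clearance = 1.2 + 0.25 = 1.45.
Steady-state concentration ∝ 1/CL, so new value = 54 / 1.45 = 37 ng/mL.

37 ng/mL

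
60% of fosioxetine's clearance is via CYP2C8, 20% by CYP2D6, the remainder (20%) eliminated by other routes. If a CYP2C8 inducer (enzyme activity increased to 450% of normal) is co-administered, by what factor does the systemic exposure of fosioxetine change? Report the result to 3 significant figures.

0.323

The CYP2C8 pathway (60% of clearance) increases to 4.5× activity: 0.6 × 4.5 = 2.7.
CYP2D6 (20%) and the residual 20% are unaffected.
New clearance relative to baseline: 2.7 + 0.2 + 0.2 = 3.1.
Since systemic exposure ∝ 1/CL, the ratio is 1 / 3.1 = 0.323.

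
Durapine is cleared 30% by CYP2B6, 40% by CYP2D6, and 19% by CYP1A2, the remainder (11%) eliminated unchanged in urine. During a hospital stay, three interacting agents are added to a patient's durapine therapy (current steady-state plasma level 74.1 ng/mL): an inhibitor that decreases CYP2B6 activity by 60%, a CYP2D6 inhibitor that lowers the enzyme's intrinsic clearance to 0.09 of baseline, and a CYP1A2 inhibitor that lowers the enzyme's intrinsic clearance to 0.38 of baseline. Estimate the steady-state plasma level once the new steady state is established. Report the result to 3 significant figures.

219 ng/mL

CYP2B6: 0.3 × 0.4 = 0.12
CYP2D6: 0.4 × 0.09 = 0.036
CYP1A2: 0.19 × 0.38 = 0.0722
Other: 0.11 (unchanged)
New clearance relative to baseline: 0.12 + 0.036 + 0.0722 + 0.11 = 0.3382.
New steady-state plasma level = 74.1 / 0.3382 = 219 ng/mL (concentration scales inversely with clearance).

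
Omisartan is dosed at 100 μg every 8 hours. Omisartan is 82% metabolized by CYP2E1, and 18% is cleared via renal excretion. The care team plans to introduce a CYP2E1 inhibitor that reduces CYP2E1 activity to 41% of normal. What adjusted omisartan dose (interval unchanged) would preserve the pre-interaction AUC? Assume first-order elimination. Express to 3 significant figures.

CYP2E1: 0.82 × 0.41 = 0.3362
Other: 0.18 (unchanged)
CL_new/CL_old = 0.3362 + 0.18 = 0.5162.
Exposure is unchanged when dose changes in proportion to clearance. New dose = 100 μg × 0.5162 = 51.6 μg.

51.6 μg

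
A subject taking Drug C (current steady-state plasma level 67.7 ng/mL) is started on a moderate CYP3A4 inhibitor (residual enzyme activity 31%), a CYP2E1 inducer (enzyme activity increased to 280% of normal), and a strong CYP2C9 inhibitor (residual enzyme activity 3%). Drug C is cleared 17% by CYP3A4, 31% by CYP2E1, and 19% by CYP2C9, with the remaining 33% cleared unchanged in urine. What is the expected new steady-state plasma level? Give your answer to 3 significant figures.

53.9 ng/mL

CYP3A4: 0.17 × 0.31 = 0.0527
CYP2E1: 0.31 × 2.8 = 0.868
CYP2C9: 0.19 × 0.03 = 0.0057
Other: 0.33 (unchanged)
Relative clearance = 0.0527 + 0.868 + 0.0057 + 0.33 = 1.2564.
Steady-state plasma level ∝ 1/CL: new value = 67.7 / 1.2564 = 53.9 ng/mL.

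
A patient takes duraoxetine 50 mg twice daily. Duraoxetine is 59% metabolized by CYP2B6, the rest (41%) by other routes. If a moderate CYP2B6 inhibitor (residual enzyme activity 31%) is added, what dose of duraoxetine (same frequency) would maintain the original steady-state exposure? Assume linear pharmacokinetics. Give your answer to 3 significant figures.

29.6 mg

The CYP2B6 pathway (59% of clearance) falls to 0.31× activity: 0.59 × 0.31 = 0.1829.
The remaining 41% of clearance is unaffected.
New clearance relative to baseline: 0.1829 + 0.41 = 0.5929.
To maintain the same steady-state level, dose must scale with clearance: new dose = 50 × 0.5929 = 29.6 mg.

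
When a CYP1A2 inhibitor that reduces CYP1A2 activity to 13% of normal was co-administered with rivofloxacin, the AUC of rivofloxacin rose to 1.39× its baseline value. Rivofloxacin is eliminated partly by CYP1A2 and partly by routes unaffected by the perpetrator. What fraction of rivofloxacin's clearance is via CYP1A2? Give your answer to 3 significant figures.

0.323

Write x for the fraction cleared via CYP1A2. The observed AUC change means clearance fell to 1/1.39 = 0.7194 of baseline.
Setting x·0.13 + (1 − x) = 0.7194 and solving: x = (0.7194 − 1)/(0.13 − 1) = 0.323.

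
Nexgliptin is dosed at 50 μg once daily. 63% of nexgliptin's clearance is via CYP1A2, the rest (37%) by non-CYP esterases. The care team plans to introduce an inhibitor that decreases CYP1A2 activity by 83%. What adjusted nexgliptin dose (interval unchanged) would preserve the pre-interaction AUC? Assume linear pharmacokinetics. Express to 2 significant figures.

24 μg

The CYP1A2 pathway (63% of clearance) drops to 0.17× activity: 0.63 × 0.17 = 0.1071.
Non-CYP routes (37%) are unchanged.
Relative clearance = 0.1071 + 0.37 = 0.4771.
Exposure is unchanged when dose changes in proportion to clearance. New dose = 50 μg × 0.4771 = 24 μg.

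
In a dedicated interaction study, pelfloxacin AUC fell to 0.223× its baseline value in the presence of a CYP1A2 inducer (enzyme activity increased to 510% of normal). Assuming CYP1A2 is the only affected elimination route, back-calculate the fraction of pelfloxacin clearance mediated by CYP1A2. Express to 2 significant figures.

CL'/CL = 1 / 0.223 = 4.484
5.1·fm + (1 − fm) = 4.484
fm = (4.484 − 1) / (5.1 − 1) = 0.85

0.85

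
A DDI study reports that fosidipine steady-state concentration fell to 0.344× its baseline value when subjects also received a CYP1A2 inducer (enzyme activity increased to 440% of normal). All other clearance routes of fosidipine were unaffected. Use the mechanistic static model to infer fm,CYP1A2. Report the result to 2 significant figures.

0.56

Let fm be the CYP1A2 fraction. New clearance relative to baseline = fm × 4.4 + (1 − fm).
Steady-state concentration ratio = 1 / (new CL fraction), so new CL fraction = 1 / 0.344 = 2.907.
fm × 4.4 + 1 − fm = 2.907  ⇒  fm × (4.4 − 1) = 1.907  ⇒  fm = 0.56.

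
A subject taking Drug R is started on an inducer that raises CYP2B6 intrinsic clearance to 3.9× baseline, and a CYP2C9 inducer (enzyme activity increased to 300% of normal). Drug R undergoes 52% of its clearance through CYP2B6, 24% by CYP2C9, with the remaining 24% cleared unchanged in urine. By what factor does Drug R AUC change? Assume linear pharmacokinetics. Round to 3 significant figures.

The CYP2B6 pathway (52% of clearance) increases to 3.9× activity: 0.52 × 3.9 = 2.028.
The CYP2C9 pathway (24% of clearance) rises to 3× activity: 0.24 × 3 = 0.72.
Non-CYP routes (24%) are unchanged.
CL_new/CL_old = 2.028 + 0.72 + 0.24 = 2.988.
Because AUC varies inversely with clearance, the combined effect is 1 / 2.988 = 0.335.

0.335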